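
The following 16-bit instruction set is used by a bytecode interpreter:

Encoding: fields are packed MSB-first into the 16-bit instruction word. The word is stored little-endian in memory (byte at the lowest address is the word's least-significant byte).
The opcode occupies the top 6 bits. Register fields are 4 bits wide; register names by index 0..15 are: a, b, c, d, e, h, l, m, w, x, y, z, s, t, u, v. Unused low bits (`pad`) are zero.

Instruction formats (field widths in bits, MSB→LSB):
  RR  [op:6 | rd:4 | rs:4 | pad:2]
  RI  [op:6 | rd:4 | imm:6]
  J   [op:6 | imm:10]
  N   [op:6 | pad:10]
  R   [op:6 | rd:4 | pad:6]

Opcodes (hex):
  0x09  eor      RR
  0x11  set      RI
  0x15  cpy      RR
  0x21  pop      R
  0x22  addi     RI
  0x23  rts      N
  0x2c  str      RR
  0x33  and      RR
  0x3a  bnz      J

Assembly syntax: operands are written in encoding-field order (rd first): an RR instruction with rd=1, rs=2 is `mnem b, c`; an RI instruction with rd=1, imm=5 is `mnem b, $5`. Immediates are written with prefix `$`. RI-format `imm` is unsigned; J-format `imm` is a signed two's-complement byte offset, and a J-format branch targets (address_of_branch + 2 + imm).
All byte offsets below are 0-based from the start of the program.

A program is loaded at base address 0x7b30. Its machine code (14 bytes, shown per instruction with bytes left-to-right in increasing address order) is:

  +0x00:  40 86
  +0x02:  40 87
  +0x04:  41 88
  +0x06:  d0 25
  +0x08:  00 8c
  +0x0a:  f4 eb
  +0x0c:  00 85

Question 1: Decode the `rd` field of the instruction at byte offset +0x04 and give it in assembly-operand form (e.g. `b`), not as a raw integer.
@+04  little-endian(41 88) = 0x8841
  top 6b → 0x22 → addi [RI]
  [9:6] rd=1 = b
  [5:0] imm=1 = $1

b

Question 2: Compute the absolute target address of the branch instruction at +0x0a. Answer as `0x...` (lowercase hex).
off 0x0a: read f4 eb as little → 0xebf4
  top 6b → 0x3a → bnz [J]
  imm@[9:0]=0x3f4 (s10→-12) ⇒ $-12
  target = base 0x7b30 + off 0x0a + 2 + imm -12 = 0x7b30

0x7b30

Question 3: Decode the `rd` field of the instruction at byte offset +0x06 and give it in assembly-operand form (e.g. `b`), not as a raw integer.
m

off 0x06: read d0 25 as little → 0x25d0
  top 6b → 0x9 → eor [RR]
  [9:6] rd=7 = m
  [5:2] rs=4 = e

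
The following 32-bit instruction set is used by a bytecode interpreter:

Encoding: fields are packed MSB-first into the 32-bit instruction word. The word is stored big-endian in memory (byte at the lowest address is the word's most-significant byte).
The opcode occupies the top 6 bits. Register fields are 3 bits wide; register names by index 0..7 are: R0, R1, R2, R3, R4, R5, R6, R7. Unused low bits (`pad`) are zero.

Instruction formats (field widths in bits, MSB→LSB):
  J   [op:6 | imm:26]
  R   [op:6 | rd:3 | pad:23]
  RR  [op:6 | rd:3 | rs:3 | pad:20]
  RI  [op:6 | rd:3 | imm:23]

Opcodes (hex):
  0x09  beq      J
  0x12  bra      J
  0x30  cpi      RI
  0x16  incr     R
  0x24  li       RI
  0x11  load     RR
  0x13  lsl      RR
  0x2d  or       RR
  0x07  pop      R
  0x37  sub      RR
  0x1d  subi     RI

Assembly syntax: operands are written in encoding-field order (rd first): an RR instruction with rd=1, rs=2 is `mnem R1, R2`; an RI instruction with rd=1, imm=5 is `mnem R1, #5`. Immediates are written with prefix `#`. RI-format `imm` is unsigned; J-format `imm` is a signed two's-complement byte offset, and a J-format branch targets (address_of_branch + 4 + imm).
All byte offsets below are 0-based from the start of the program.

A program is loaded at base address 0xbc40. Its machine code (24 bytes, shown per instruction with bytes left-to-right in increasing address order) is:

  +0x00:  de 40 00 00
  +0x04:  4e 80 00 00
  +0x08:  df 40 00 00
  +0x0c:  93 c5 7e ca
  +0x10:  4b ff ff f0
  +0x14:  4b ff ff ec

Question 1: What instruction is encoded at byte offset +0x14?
bra #-20

@+14  big-endian(4b ff ff ec) = 0x4bffffec
  op=0x4bffffec>>26=0x12 ⇒ bra (J)
  imm: (w>>0)&0x3ffffff=0x3ffffec (s26→-20) → #-20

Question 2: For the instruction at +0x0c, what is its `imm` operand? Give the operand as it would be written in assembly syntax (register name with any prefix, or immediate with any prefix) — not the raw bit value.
#4554442

+0x0c: 93 c5 7e ca ⇒ word 0x93c57eca (big)
  op=0x93c57eca>>26=0x24 ⇒ li (RI)
  rd: (w>>23)&0x7=0x7 → R7
  imm: (w>>0)&0x7fffff=0x457eca → #4554442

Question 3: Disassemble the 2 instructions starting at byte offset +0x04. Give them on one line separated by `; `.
[04] 4e 80 00 00 → 0x4e800000
  op=0x4e800000>>26=0x13 ⇒ lsl (RR)
  [25:23] rd=5 = R5
  [22:20] rs=0 = R0
[08] df 40 00 00 → 0xdf400000
  op=0xdf400000>>26=0x37 ⇒ sub (RR)
  [25:23] rd=6 = R6
  [22:20] rs=4 = R4

lsl R5, R0; sub R6, R4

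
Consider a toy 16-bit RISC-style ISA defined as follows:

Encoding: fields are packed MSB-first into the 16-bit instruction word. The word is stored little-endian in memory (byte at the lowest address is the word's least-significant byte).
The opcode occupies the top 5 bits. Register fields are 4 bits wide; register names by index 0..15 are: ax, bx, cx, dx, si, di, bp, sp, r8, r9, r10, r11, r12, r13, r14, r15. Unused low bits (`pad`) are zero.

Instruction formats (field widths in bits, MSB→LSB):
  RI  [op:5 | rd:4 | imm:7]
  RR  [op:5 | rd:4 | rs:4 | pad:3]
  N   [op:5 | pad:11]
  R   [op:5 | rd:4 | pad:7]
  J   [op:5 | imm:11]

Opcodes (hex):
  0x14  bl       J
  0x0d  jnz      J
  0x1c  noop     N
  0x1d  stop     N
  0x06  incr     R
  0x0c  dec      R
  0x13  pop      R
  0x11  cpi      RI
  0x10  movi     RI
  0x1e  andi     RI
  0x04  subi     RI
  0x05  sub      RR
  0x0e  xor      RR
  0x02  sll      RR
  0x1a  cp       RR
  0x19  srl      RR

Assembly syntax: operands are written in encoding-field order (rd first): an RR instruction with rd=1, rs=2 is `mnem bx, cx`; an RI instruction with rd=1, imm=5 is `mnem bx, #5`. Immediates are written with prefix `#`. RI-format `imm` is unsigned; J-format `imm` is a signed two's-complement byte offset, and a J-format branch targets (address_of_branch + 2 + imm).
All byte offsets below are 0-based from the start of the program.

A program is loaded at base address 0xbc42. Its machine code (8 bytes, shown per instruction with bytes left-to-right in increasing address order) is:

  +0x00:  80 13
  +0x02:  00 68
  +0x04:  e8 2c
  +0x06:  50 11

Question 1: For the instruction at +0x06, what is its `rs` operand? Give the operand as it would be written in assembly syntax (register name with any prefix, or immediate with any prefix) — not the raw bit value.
r10

off 0x06: read 50 11 as little → 0x1150
  top 5b → 0x2 → sll [RR]
  [10:7] rd=2 = cx
  [6:3] rs=10 = r10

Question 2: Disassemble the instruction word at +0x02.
jnz #0

off 0x02: read 00 68 as little → 0x6800
  op=0x6800>>11=0xd ⇒ jnz (J)
  [10:0] imm=0 = #0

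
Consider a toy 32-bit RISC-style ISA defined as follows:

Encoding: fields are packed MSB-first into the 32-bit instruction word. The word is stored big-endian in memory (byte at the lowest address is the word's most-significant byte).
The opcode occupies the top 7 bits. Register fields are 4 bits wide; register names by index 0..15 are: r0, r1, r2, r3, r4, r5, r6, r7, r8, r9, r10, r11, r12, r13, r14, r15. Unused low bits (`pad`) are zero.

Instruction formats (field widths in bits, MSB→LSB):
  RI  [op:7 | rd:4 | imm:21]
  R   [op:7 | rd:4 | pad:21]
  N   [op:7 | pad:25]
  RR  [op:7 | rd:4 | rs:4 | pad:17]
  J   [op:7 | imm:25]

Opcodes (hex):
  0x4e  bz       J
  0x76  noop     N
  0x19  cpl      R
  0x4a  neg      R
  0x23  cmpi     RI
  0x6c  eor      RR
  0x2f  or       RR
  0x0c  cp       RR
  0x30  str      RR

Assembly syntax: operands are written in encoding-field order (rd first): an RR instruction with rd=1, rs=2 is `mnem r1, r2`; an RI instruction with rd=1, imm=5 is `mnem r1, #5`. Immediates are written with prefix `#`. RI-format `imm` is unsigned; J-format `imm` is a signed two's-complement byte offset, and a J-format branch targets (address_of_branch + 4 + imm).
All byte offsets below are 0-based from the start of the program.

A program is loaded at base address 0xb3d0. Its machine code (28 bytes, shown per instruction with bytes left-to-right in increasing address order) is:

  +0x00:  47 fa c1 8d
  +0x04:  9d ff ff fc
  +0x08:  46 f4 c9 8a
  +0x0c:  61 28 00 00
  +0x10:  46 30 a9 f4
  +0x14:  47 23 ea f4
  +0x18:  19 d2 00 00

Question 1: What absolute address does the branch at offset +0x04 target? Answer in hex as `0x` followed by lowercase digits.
@+04  big-endian(9d ff ff fc) = 0x9dfffffc
  top 7b → 0x4e → bz [J]
  [24:0] imm=33554428 (s25→-4) = #-4
  target = base 0xb3d0 + off 0x04 + 4 + imm -4 = 0xb3d4

0xb3d4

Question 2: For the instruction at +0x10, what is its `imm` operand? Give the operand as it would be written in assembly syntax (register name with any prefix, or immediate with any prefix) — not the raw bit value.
@+10  big-endian(46 30 a9 f4) = 0x4630a9f4
  op=0x4630a9f4>>25=0x23 ⇒ cmpi (RI)
  rd@[24:21]=0x1 ⇒ r1
  imm@[20:0]=0x10a9f4 ⇒ #1092084

#1092084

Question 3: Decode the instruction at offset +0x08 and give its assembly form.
cmpi r7, #1362314

+0x08: 46 f4 c9 8a ⇒ word 0x46f4c98a (big)
  top 7b → 0x23 → cmpi [RI]
  rd@[24:21]=0x7 ⇒ r7
  imm@[20:0]=0x14c98a ⇒ #1362314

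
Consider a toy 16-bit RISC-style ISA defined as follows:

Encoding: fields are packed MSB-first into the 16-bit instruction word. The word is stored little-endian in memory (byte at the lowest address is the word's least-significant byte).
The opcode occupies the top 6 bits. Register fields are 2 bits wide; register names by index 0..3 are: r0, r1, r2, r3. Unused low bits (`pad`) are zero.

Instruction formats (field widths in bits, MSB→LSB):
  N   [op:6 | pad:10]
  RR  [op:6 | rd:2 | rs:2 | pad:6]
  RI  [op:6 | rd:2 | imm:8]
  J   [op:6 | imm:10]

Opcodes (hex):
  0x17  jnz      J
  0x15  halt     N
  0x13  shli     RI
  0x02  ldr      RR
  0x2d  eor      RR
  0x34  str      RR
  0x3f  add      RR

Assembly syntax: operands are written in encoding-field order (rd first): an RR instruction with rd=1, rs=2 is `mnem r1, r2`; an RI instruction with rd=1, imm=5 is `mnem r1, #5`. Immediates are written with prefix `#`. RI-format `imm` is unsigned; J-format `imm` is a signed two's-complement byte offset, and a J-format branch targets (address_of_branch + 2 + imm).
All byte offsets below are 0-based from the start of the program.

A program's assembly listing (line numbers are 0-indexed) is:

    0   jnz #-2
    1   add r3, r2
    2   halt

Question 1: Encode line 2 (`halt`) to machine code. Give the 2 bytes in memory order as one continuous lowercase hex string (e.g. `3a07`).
2. halt fields op=0x15:6|pad=0:10 → word 5400h → 00 54

0054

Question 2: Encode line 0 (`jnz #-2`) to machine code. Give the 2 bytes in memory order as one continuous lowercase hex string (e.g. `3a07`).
0. jnz fields op=0x17:6|imm=-2:10 → word 5ffeh → fe 5f

fe5f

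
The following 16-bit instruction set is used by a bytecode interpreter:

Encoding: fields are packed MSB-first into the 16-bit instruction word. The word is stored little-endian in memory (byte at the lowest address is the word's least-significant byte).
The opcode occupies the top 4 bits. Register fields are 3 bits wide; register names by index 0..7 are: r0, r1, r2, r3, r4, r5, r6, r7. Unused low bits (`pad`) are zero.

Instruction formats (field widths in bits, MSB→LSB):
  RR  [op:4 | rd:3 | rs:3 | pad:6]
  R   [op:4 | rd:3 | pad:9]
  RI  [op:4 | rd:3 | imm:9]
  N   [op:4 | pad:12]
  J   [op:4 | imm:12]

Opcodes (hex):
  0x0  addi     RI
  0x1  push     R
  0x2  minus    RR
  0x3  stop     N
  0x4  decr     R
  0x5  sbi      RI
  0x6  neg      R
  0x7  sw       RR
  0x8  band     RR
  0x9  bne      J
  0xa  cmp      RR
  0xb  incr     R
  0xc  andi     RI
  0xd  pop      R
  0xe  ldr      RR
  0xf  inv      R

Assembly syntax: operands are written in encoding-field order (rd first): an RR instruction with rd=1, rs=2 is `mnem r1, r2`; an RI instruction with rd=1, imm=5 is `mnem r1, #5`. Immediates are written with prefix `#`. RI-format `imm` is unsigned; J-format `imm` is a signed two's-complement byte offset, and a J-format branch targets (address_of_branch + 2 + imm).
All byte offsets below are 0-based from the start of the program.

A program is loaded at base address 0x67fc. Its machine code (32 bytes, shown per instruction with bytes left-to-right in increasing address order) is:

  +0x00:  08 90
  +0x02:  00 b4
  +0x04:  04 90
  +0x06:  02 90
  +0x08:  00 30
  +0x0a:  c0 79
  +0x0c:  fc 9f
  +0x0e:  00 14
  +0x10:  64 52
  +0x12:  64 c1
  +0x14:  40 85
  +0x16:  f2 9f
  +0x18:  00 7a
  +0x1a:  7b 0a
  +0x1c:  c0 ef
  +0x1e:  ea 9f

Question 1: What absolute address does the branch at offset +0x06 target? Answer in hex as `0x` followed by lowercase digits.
0x6806

off 0x06: read 02 90 as little → 0x9002
  opcode bits[15:12]=0x9: bne/J
  imm@[11:0]=0x2 ⇒ #2
  target = base 0x67fc + off 0x06 + 2 + imm 2 = 0x6806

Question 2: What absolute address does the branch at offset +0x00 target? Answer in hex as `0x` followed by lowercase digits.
0x6806

+0x00: 08 90 ⇒ word 0x9008 (little)
  op=0x9008>>12=0x9 ⇒ bne (J)
  imm: (w>>0)&0xfff=0x8 → #8
  target = base 0x67fc + off 0x00 + 2 + imm 8 = 0x6806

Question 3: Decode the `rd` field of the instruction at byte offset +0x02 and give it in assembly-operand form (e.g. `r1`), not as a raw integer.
r2

[02] 00 b4 → 0xb400
  op=0xb400>>12=0xb ⇒ incr (R)
  [11:9] rd=2 = r2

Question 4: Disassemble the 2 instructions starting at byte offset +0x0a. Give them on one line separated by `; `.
sw r4, r7; bne #-4

+0x0a: c0 79 ⇒ word 0x79c0 (little)
  opcode bits[15:12]=0x7: sw/RR
  rd: (w>>9)&0x7=0x4 → r4
  rs: (w>>6)&0x7=0x7 → r7
+0x0c: fc 9f ⇒ word 0x9ffc (little)
  opcode bits[15:12]=0x9: bne/J
  imm: (w>>0)&0xfff=0xffc (s12→-4) → #-4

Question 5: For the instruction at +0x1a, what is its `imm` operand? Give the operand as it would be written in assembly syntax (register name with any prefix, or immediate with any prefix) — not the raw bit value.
#123

[1a] 7b 0a → 0x0a7b
  top 4b → 0x0 → addi [RI]
  rd: (w>>9)&0x7=0x5 → r5
  imm: (w>>0)&0x1ff=0x7b → #123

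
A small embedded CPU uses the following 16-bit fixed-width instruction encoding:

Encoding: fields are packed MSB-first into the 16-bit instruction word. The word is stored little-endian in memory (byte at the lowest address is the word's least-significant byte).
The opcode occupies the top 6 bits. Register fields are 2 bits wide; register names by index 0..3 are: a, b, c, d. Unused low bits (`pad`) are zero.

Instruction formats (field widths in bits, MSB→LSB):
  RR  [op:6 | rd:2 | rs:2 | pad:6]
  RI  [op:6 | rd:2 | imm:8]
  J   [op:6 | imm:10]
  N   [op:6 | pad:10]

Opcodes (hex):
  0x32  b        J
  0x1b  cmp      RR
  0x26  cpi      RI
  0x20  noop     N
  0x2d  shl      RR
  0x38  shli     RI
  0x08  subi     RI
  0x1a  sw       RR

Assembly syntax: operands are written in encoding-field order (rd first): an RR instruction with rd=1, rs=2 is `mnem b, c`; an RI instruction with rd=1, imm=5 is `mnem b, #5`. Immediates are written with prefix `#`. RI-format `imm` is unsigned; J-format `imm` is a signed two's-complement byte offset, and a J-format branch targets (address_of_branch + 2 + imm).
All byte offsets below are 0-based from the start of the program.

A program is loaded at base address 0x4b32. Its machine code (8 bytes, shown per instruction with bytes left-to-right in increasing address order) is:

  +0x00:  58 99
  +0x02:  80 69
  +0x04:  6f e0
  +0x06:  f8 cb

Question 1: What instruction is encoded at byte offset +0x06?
b #-8

+0x06: f8 cb ⇒ word 0xcbf8 (little)
  op=0xcbf8>>10=0x32 ⇒ b (J)
  [9:0] imm=1016 (s10→-8) = #-8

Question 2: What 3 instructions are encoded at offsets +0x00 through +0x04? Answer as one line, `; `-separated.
cpi b, #88; sw b, c; shli a, #111

@+00  little-endian(58 99) = 0x9958
  top 6b → 0x26 → cpi [RI]
  [9:8] rd=1 = b
  [7:0] imm=88 = #88
@+02  little-endian(80 69) = 0x6980
  top 6b → 0x1a → sw [RR]
  [9:8] rd=1 = b
  [7:6] rs=2 = c
@+04  little-endian(6f e0) = 0xe06f
  top 6b → 0x38 → shli [RI]
  [9:8] rd=0 = a
  [7:0] imm=111 = #111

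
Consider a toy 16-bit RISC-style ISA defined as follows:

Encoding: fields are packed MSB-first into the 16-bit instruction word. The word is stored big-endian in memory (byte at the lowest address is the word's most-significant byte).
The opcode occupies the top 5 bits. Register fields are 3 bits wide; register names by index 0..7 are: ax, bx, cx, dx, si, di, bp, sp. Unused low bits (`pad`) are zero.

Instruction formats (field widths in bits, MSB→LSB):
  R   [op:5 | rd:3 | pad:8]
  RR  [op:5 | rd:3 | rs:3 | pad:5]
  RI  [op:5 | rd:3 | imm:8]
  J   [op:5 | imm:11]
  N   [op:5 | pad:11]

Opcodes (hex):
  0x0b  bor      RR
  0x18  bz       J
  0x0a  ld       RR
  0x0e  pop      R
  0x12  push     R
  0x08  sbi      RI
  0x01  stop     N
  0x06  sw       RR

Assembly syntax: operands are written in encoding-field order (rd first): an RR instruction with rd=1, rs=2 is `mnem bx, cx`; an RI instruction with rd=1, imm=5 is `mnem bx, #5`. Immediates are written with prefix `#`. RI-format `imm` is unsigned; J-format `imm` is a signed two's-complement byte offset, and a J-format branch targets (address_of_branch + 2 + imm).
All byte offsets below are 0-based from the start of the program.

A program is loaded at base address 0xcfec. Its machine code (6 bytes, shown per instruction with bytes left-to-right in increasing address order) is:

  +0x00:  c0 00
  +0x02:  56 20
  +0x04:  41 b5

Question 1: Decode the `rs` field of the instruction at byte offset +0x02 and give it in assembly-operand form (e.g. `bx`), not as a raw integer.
@+02  big-endian(56 20) = 0x5620
  op=0x5620>>11=0xa ⇒ ld (RR)
  rd: (w>>8)&0x7=0x6 → bp
  rs: (w>>5)&0x7=0x1 → bx

bx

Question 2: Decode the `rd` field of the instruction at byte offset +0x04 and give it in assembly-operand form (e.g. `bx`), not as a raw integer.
[04] 41 b5 → 0x41b5
  op=0x41b5>>11=0x8 ⇒ sbi (RI)
  rd: (w>>8)&0x7=0x1 → bx
  imm: (w>>0)&0xff=0xb5 → #181

bx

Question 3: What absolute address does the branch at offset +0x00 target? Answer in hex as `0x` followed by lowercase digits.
0xcfee

+0x00: c0 00 ⇒ word 0xc000 (big)
  top 5b → 0x18 → bz [J]
  [10:0] imm=0 = #0
  target = base 0xcfec + off 0x00 + 2 + imm 0 = 0xcfee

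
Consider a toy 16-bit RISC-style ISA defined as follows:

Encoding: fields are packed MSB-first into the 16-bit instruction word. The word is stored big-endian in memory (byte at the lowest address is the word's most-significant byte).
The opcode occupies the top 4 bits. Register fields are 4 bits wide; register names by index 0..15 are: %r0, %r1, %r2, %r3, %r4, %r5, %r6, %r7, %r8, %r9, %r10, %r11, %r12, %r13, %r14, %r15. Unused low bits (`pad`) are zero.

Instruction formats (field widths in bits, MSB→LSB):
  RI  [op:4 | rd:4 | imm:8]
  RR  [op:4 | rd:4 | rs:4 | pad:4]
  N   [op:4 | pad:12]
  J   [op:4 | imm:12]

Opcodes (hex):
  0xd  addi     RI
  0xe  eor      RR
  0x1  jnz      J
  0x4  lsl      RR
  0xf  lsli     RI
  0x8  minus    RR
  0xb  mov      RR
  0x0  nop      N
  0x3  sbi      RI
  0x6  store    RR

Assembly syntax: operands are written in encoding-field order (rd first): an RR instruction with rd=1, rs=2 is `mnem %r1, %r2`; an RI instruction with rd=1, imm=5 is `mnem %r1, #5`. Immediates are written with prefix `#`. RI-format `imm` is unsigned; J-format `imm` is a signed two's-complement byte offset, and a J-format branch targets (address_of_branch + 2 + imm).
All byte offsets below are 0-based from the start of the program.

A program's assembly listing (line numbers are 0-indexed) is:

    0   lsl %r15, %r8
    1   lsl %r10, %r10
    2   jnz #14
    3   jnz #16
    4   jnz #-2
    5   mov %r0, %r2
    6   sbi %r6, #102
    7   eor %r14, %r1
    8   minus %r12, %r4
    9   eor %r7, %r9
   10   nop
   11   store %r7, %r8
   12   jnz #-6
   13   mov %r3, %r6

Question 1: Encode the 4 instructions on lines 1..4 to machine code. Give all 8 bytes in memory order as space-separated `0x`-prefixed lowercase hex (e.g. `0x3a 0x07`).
line 1 (lsl): pack op=0x4:4|rd=10:4|rs=10:4|pad=0:4 = 0x4aa0; big→ 4a a0
line 2 (jnz): pack op=0x1:4|imm=14:12 = 0x100e; big→ 10 0e
line 3 (jnz): pack op=0x1:4|imm=16:12 = 0x1010; big→ 10 10
line 4 (jnz): pack op=0x1:4|imm=-2:12 = 0x1ffe; big→ 1f fe

0x4a 0xa0 0x10 0x0e 0x10 0x10 0x1f 0xfe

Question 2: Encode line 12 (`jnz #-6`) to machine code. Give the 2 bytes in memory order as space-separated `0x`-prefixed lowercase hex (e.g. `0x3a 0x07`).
0x1f 0xfa

L12: jnz op=0x1:4|imm=-6:12 ⇒ 0x1ffa ⇒ big 1f fa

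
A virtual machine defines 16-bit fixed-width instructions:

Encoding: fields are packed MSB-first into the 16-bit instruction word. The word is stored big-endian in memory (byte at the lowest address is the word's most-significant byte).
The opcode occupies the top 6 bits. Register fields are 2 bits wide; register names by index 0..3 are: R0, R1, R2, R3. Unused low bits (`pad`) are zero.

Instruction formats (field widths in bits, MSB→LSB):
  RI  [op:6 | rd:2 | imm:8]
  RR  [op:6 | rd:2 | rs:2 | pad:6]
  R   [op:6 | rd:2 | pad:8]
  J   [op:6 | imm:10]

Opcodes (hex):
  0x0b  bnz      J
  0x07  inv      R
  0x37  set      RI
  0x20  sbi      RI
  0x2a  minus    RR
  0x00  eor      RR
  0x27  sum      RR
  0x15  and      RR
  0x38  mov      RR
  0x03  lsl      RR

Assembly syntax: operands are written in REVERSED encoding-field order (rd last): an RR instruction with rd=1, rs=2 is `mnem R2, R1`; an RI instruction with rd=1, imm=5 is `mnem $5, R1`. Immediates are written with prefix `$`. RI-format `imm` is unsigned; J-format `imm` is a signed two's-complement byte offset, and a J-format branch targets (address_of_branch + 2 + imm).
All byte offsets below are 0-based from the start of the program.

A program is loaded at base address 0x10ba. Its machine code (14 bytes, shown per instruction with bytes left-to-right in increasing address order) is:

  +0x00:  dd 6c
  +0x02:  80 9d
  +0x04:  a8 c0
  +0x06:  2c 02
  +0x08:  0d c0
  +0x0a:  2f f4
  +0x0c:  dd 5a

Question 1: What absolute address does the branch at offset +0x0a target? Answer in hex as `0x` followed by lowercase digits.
0x10ba

@+0a  big-endian(2f f4) = 0x2ff4
  op=0x2ff4>>10=0xb ⇒ bnz (J)
  imm@[9:0]=0x3f4 (s10→-12) ⇒ $-12
  target = base 0x10ba + off 0x0a + 2 + imm -12 = 0x10ba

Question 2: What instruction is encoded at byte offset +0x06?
bnz $2

+0x06: 2c 02 ⇒ word 0x2c02 (big)
  opcode bits[15:10]=0xb: bnz/J
  imm@[9:0]=0x2 ⇒ $2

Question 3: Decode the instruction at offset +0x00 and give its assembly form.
@+00  big-endian(dd 6c) = 0xdd6c
  top 6b → 0x37 → set [RI]
  rd: (w>>8)&0x3=0x1 → R1
  imm: (w>>0)&0xff=0x6c → $108

set $108, R1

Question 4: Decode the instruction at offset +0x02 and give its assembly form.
@+02  big-endian(80 9d) = 0x809d
  op=0x809d>>10=0x20 ⇒ sbi (RI)
  rd: (w>>8)&0x3=0x0 → R0
  imm: (w>>0)&0xff=0x9d → $157

sbi $157, R0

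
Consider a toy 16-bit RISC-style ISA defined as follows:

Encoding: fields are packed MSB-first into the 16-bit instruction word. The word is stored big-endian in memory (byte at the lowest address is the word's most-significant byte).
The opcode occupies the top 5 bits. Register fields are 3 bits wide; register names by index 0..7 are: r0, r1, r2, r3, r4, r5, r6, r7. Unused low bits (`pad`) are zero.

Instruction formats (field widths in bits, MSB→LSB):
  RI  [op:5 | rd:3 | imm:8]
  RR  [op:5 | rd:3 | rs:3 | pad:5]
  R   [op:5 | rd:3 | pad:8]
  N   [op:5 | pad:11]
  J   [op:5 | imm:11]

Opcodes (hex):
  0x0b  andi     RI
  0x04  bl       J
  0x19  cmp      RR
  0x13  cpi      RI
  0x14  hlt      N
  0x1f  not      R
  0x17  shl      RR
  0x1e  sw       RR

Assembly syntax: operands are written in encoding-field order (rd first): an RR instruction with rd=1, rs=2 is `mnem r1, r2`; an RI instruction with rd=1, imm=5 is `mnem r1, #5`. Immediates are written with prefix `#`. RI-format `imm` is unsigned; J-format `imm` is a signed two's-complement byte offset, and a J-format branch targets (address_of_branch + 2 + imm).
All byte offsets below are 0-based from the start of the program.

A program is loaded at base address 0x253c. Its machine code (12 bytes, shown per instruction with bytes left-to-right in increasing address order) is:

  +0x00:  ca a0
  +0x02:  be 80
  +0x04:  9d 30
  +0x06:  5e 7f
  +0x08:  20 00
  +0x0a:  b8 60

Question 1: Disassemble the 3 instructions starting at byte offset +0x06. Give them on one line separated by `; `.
andi r6, #127; bl #0; shl r0, r3

[06] 5e 7f → 0x5e7f
  op=0x5e7f>>11=0xb ⇒ andi (RI)
  [10:8] rd=6 = r6
  [7:0] imm=127 = #127
[08] 20 00 → 0x2000
  op=0x2000>>11=0x4 ⇒ bl (J)
  [10:0] imm=0 = #0
[0a] b8 60 → 0xb860
  op=0xb860>>11=0x17 ⇒ shl (RR)
  [10:8] rd=0 = r0
  [7:5] rs=3 = r3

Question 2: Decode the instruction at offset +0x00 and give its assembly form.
off 0x00: read ca a0 as big → 0xcaa0
  top 5b → 0x19 → cmp [RR]
  rd@[10:8]=0x2 ⇒ r2
  rs@[7:5]=0x5 ⇒ r5

cmp r2, r5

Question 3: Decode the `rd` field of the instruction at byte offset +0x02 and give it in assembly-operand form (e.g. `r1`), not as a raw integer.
@+02  big-endian(be 80) = 0xbe80
  op=0xbe80>>11=0x17 ⇒ shl (RR)
  rd: (w>>8)&0x7=0x6 → r6
  rs: (w>>5)&0x7=0x4 → r4

r6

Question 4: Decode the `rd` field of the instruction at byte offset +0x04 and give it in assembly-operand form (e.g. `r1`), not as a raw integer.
+0x04: 9d 30 ⇒ word 0x9d30 (big)
  top 5b → 0x13 → cpi [RI]
  rd@[10:8]=0x5 ⇒ r5
  imm@[7:0]=0x30 ⇒ #48

r5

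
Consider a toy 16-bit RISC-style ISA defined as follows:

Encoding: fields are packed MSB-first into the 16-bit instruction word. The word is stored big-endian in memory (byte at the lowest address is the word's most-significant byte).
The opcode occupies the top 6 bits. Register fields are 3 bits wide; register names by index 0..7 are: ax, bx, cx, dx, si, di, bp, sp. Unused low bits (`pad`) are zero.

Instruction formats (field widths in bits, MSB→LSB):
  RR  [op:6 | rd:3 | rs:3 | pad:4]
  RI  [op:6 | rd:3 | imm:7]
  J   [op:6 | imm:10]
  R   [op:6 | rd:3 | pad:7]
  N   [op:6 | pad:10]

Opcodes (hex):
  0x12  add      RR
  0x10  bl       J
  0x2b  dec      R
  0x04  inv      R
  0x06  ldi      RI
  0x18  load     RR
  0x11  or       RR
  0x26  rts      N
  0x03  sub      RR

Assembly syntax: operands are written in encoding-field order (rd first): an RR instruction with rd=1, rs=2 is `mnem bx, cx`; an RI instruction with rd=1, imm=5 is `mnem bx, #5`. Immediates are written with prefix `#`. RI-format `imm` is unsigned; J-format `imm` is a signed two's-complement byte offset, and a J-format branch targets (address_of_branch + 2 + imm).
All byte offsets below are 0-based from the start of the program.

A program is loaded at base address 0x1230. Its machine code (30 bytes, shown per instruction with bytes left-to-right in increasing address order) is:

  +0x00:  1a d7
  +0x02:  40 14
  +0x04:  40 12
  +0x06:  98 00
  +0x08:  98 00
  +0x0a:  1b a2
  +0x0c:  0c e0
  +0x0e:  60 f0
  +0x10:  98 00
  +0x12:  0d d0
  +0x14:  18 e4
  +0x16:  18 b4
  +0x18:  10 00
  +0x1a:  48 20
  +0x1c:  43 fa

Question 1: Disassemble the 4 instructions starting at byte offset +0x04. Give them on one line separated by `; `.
bl #18; rts; rts; ldi sp, #34

[04] 40 12 → 0x4012
  top 6b → 0x10 → bl [J]
  imm@[9:0]=0x12 ⇒ #18
[06] 98 00 → 0x9800
  top 6b → 0x26 → rts [N]
[08] 98 00 → 0x9800
  top 6b → 0x26 → rts [N]
[0a] 1b a2 → 0x1ba2
  top 6b → 0x6 → ldi [RI]
  rd@[9:7]=0x7 ⇒ sp
  imm@[6:0]=0x22 ⇒ #34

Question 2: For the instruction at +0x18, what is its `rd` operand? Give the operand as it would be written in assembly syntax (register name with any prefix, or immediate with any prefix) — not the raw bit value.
ax

[18] 10 00 → 0x1000
  top 6b → 0x4 → inv [R]
  rd: (w>>7)&0x7=0x0 → ax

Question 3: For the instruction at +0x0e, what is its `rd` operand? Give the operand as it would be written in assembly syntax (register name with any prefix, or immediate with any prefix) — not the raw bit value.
off 0x0e: read 60 f0 as big → 0x60f0
  op=0x60f0>>10=0x18 ⇒ load (RR)
  rd: (w>>7)&0x7=0x1 → bx
  rs: (w>>4)&0x7=0x7 → sp

bx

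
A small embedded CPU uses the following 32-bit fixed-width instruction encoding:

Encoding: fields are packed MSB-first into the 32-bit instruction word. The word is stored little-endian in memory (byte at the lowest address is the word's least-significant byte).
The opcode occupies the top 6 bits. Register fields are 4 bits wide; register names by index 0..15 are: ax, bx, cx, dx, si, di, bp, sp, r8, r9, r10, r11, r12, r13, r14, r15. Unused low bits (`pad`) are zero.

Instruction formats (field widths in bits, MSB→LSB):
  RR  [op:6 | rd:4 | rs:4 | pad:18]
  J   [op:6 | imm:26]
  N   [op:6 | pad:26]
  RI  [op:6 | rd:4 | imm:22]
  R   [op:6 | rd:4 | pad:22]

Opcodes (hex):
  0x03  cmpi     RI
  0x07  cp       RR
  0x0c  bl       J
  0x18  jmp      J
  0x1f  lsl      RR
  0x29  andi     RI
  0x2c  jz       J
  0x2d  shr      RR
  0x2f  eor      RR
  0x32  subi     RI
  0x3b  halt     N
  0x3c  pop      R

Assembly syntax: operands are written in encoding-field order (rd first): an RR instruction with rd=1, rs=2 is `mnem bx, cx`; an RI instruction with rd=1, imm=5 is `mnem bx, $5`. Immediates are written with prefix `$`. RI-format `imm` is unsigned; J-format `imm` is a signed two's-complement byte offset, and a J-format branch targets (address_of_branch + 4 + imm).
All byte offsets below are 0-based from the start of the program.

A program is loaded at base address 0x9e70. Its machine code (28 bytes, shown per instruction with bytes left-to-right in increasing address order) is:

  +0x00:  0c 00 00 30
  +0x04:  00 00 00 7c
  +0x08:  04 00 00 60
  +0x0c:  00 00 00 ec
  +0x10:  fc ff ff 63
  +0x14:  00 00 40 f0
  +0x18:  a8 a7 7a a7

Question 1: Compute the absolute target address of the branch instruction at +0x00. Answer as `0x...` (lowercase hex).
@+00  little-endian(0c 00 00 30) = 0x3000000c
  opcode bits[31:26]=0xc: bl/J
  imm@[25:0]=0xc ⇒ $12
  target = base 0x9e70 + off 0x00 + 4 + imm 12 = 0x9e80

0x9e80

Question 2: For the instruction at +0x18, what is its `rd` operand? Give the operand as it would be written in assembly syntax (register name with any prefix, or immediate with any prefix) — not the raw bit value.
r13

@+18  little-endian(a8 a7 7a a7) = 0xa77aa7a8
  opcode bits[31:26]=0x29: andi/RI
  [25:22] rd=13 = r13
  [21:0] imm=3844008 = $3844008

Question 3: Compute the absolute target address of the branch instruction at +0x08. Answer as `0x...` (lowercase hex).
off 0x08: read 04 00 00 60 as little → 0x60000004
  opcode bits[31:26]=0x18: jmp/J
  imm: (w>>0)&0x3ffffff=0x4 → $4
  target = base 0x9e70 + off 0x08 + 4 + imm 4 = 0x9e80

0x9e80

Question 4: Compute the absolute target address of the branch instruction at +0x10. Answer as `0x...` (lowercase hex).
0x9e80

+0x10: fc ff ff 63 ⇒ word 0x63fffffc (little)
  top 6b → 0x18 → jmp [J]
  imm: (w>>0)&0x3ffffff=0x3fffffc (s26→-4) → $-4
  target = base 0x9e70 + off 0x10 + 4 + imm -4 = 0x9e80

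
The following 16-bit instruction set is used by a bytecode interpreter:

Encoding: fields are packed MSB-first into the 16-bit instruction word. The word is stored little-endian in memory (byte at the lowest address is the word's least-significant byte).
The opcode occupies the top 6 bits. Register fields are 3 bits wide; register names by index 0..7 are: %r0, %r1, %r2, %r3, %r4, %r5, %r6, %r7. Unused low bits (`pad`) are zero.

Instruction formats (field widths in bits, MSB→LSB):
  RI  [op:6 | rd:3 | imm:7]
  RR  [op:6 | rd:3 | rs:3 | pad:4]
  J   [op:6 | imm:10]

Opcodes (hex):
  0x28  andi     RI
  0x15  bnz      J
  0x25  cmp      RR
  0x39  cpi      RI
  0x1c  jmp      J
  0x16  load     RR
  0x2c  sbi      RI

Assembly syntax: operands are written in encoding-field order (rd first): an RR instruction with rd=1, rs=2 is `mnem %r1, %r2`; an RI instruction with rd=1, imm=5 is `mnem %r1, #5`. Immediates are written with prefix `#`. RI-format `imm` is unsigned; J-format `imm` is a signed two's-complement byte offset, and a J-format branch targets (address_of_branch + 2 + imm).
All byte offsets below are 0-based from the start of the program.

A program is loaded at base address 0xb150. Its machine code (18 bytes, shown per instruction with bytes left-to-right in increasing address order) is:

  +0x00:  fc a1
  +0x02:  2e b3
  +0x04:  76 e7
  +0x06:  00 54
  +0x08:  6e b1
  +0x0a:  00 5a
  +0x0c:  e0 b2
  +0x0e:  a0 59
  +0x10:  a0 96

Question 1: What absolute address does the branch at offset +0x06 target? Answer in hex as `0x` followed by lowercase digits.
+0x06: 00 54 ⇒ word 0x5400 (little)
  top 6b → 0x15 → bnz [J]
  imm: (w>>0)&0x3ff=0x0 → #0
  target = base 0xb150 + off 0x06 + 2 + imm 0 = 0xb158

0xb158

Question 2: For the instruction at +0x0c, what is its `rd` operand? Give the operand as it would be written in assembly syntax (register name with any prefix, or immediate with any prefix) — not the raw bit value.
%r5

@+0c  little-endian(e0 b2) = 0xb2e0
  top 6b → 0x2c → sbi [RI]
  rd: (w>>7)&0x7=0x5 → %r5
  imm: (w>>0)&0x7f=0x60 → #96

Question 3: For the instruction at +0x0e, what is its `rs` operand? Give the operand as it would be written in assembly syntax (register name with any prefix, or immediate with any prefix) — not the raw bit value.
%r2

+0x0e: a0 59 ⇒ word 0x59a0 (little)
  op=0x59a0>>10=0x16 ⇒ load (RR)
  rd@[9:7]=0x3 ⇒ %r3
  rs@[6:4]=0x2 ⇒ %r2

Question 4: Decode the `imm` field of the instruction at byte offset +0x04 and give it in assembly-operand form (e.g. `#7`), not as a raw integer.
#118

@+04  little-endian(76 e7) = 0xe776
  opcode bits[15:10]=0x39: cpi/RI
  rd@[9:7]=0x6 ⇒ %r6
  imm@[6:0]=0x76 ⇒ #118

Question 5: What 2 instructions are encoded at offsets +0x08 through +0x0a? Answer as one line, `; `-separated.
off 0x08: read 6e b1 as little → 0xb16e
  opcode bits[15:10]=0x2c: sbi/RI
  [9:7] rd=2 = %r2
  [6:0] imm=110 = #110
off 0x0a: read 00 5a as little → 0x5a00
  opcode bits[15:10]=0x16: load/RR
  [9:7] rd=4 = %r4
  [6:4] rs=0 = %r0

sbi %r2, #110; load %r4, %r0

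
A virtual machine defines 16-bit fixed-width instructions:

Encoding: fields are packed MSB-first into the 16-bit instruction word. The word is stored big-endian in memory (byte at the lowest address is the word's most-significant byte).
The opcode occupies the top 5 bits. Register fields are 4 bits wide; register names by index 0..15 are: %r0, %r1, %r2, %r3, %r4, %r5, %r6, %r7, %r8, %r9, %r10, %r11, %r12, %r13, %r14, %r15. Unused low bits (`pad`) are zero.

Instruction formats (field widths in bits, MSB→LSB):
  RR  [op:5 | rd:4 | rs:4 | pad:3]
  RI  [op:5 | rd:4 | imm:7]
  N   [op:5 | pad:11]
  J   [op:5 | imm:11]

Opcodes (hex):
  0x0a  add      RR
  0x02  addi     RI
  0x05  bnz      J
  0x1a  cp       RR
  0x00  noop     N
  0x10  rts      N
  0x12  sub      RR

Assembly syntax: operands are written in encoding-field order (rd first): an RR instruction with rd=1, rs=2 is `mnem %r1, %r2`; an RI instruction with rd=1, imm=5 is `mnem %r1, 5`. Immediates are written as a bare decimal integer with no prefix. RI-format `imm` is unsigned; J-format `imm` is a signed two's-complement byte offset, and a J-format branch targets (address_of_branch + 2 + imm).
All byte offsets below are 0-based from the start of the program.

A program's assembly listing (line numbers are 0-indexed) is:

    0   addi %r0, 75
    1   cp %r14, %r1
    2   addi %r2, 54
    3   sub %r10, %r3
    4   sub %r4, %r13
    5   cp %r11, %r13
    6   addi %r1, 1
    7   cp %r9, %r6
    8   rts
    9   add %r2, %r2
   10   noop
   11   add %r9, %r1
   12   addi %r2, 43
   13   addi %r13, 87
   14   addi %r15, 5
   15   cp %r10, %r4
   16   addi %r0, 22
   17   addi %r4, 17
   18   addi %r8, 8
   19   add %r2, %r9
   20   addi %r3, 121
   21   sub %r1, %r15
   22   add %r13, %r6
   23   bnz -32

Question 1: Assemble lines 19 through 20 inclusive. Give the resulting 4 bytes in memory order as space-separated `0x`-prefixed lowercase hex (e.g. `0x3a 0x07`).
0x51 0x48 0x11 0xf9

line 19 (add): pack op=0xa:5|rd=2:4|rs=9:4|pad=0:3 = 0x5148; big→ 51 48
line 20 (addi): pack op=0x2:5|rd=3:4|imm=121:7 = 0x11f9; big→ 11 f9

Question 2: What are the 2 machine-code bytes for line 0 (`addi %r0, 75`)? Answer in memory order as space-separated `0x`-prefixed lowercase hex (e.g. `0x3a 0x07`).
line 0 (addi): pack op=0x2:5|rd=0:4|imm=75:7 = 0x104b; big→ 10 4b

0x10 0x4b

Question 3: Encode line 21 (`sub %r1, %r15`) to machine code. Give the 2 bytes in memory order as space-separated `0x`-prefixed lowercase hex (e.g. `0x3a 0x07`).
0x90 0xf8

line 21 (sub): pack op=0x12:5|rd=1:4|rs=15:4|pad=0:3 = 0x90f8; big→ 90 f8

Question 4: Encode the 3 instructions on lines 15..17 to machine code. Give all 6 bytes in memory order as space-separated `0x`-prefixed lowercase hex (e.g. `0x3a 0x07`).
0xd5 0x20 0x10 0x16 0x12 0x11

15. cp fields op=0x1a:5|rd=10:4|rs=4:4|pad=0:3 → word d520h → d5 20
16. addi fields op=0x2:5|rd=0:4|imm=22:7 → word 1016h → 10 16
17. addi fields op=0x2:5|rd=4:4|imm=17:7 → word 1211h → 12 11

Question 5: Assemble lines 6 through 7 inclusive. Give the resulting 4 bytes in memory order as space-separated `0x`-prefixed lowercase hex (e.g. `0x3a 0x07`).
line 6 (addi): pack op=0x2:5|rd=1:4|imm=1:7 = 0x1081; big→ 10 81
line 7 (cp): pack op=0x1a:5|rd=9:4|rs=6:4|pad=0:3 = 0xd4b0; big→ d4 b0

0x10 0x81 0xd4 0xb0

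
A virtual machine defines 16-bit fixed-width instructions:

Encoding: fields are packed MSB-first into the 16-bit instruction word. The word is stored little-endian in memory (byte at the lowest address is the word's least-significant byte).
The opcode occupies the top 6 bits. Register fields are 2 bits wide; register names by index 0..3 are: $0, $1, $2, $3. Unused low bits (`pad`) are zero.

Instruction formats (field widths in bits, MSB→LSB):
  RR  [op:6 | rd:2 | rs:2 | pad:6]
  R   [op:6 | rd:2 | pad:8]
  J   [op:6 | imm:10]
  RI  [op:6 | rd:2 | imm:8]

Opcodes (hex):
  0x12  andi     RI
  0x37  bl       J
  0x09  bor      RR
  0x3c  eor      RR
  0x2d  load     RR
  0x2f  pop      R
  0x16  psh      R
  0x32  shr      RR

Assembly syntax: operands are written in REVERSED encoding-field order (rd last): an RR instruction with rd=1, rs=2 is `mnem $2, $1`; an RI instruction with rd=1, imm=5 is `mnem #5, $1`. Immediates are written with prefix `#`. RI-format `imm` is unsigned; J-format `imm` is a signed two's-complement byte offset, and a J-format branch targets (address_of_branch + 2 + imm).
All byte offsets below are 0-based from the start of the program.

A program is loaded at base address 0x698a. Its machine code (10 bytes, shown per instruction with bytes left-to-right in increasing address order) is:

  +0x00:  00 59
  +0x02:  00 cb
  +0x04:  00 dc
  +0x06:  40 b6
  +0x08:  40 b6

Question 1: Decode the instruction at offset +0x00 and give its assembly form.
+0x00: 00 59 ⇒ word 0x5900 (little)
  op=0x5900>>10=0x16 ⇒ psh (R)
  [9:8] rd=1 = $1

psh $1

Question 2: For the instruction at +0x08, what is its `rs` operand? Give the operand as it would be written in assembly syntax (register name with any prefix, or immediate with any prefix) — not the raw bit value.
@+08  little-endian(40 b6) = 0xb640
  top 6b → 0x2d → load [RR]
  rd@[9:8]=0x2 ⇒ $2
  rs@[7:6]=0x1 ⇒ $1

$1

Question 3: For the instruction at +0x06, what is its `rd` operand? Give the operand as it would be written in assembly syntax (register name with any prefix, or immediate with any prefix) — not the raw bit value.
$2

+0x06: 40 b6 ⇒ word 0xb640 (little)
  top 6b → 0x2d → load [RR]
  rd: (w>>8)&0x3=0x2 → $2
  rs: (w>>6)&0x3=0x1 → $1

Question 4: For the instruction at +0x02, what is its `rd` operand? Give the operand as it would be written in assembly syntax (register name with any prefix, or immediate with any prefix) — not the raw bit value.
@+02  little-endian(00 cb) = 0xcb00
  top 6b → 0x32 → shr [RR]
  rd: (w>>8)&0x3=0x3 → $3
  rs: (w>>6)&0x3=0x0 → $0

$3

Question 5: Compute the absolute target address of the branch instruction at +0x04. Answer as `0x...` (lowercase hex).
+0x04: 00 dc ⇒ word 0xdc00 (little)
  opcode bits[15:10]=0x37: bl/J
  [9:0] imm=0 = #0
  target = base 0x698a + off 0x04 + 2 + imm 0 = 0x6990

0x6990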